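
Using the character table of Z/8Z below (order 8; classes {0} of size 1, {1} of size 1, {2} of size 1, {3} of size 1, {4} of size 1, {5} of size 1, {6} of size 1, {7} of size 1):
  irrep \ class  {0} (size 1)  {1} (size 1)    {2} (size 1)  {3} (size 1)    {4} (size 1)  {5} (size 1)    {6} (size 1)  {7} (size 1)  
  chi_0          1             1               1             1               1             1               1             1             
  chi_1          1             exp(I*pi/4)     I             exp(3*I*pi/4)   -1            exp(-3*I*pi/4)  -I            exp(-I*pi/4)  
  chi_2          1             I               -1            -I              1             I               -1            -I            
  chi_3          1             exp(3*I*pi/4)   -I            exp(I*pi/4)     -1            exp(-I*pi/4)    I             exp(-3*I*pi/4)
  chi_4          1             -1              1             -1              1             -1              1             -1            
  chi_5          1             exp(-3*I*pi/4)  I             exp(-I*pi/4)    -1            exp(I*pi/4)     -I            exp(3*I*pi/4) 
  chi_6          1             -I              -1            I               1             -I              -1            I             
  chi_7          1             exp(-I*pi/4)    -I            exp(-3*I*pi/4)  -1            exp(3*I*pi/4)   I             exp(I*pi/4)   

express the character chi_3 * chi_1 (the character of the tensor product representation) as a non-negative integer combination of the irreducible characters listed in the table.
chi_3 tensor chi_1 = chi_4 (all other irreducibles have multiplicity 0).

Details: The character of a tensor product is the pointwise product (chi_3 * chi_1)(C) = chi_3(C) * chi_1(C):
  {0}: (1)*(1), {1}: (exp(3*I*pi/4))*(exp(I*pi/4)), {2}: (-I)*(I), {3}: (exp(I*pi/4))*(exp(3*I*pi/4)), {4}: (-1)*(-1), {5}: (exp(-I*pi/4))*(exp(-3*I*pi/4)), {6}: (I)*(-I), {7}: (exp(-3*I*pi/4))*(exp(-I*pi/4))
so (chi_3 * chi_1) takes values
  {0} -> 1, {1} -> -1, {2} -> 1, {3} -> -1, {4} -> 1, {5} -> -1, {6} -> 1, {7} -> -1.
Now take the inner product of this character with each irreducible chi from the table, <chi_3*chi_1, chi> = (1/8) sum_C |C| (chi_3*chi_1)(C) conj(chi(C)):
  <chi_3*chi_1, chi_0> = (1/8)[1*(1)*conj(1) + 1*(-1)*conj(1) + 1*(1)*conj(1) + 1*(-1)*conj(1) + 1*(1)*conj(1) + 1*(-1)*conj(1) + 1*(1)*conj(1) + 1*(-1)*conj(1)]
      = (1/8)[(1) + (-1) + (1) + (-1) + (1) + (-1) + (1) + (-1)] = 0/8 = 0
  <chi_3*chi_1, chi_1> = (1/8)[1*(1)*conj(1) + 1*(-1)*conj(exp(I*pi/4)) + 1*(1)*conj(I) + 1*(-1)*conj(exp(3*I*pi/4)) + 1*(1)*conj(-1) + 1*(-1)*conj(exp(-3*I*pi/4)) + 1*(1)*conj(-I) + 1*(-1)*conj(exp(-I*pi/4))]
      = (1/8)[(1) + (-exp(-I*pi/4)) + (-I) + (-exp(-3*I*pi/4)) + (-1) + (-exp(3*I*pi/4)) + (I) + (-exp(I*pi/4))] = 0/8 = 0
  <chi_3*chi_1, chi_2> = (1/8)[1*(1)*conj(1) + 1*(-1)*conj(I) + 1*(1)*conj(-1) + 1*(-1)*conj(-I) + 1*(1)*conj(1) + 1*(-1)*conj(I) + 1*(1)*conj(-1) + 1*(-1)*conj(-I)]
      = (1/8)[(1) + (I) + (-1) + (-I) + (1) + (I) + (-1) + (-I)] = 0/8 = 0
  <chi_3*chi_1, chi_3> = (1/8)[1*(1)*conj(1) + 1*(-1)*conj(exp(3*I*pi/4)) + 1*(1)*conj(-I) + 1*(-1)*conj(exp(I*pi/4)) + 1*(1)*conj(-1) + 1*(-1)*conj(exp(-I*pi/4)) + 1*(1)*conj(I) + 1*(-1)*conj(exp(-3*I*pi/4))]
      = (1/8)[(1) + (-exp(-3*I*pi/4)) + (I) + (-exp(-I*pi/4)) + (-1) + (-exp(I*pi/4)) + (-I) + (-exp(3*I*pi/4))] = 0/8 = 0
  <chi_3*chi_1, chi_4> = (1/8)[1*(1)*conj(1) + 1*(-1)*conj(-1) + 1*(1)*conj(1) + 1*(-1)*conj(-1) + 1*(1)*conj(1) + 1*(-1)*conj(-1) + 1*(1)*conj(1) + 1*(-1)*conj(-1)]
      = (1/8)[(1) + (1) + (1) + (1) + (1) + (1) + (1) + (1)] = 8/8 = 1
  <chi_3*chi_1, chi_5> = (1/8)[1*(1)*conj(1) + 1*(-1)*conj(exp(-3*I*pi/4)) + 1*(1)*conj(I) + 1*(-1)*conj(exp(-I*pi/4)) + 1*(1)*conj(-1) + 1*(-1)*conj(exp(I*pi/4)) + 1*(1)*conj(-I) + 1*(-1)*conj(exp(3*I*pi/4))]
      = (1/8)[(1) + (-exp(3*I*pi/4)) + (-I) + (-exp(I*pi/4)) + (-1) + (-exp(-I*pi/4)) + (I) + (-exp(-3*I*pi/4))] = 0/8 = 0
  <chi_3*chi_1, chi_6> = (1/8)[1*(1)*conj(1) + 1*(-1)*conj(-I) + 1*(1)*conj(-1) + 1*(-1)*conj(I) + 1*(1)*conj(1) + 1*(-1)*conj(-I) + 1*(1)*conj(-1) + 1*(-1)*conj(I)]
      = (1/8)[(1) + (-I) + (-1) + (I) + (1) + (-I) + (-1) + (I)] = 0/8 = 0
  <chi_3*chi_1, chi_7> = (1/8)[1*(1)*conj(1) + 1*(-1)*conj(exp(-I*pi/4)) + 1*(1)*conj(-I) + 1*(-1)*conj(exp(-3*I*pi/4)) + 1*(1)*conj(-1) + 1*(-1)*conj(exp(3*I*pi/4)) + 1*(1)*conj(I) + 1*(-1)*conj(exp(I*pi/4))]
      = (1/8)[(1) + (-exp(I*pi/4)) + (I) + (-exp(3*I*pi/4)) + (-1) + (-exp(-3*I*pi/4)) + (-I) + (-exp(-I*pi/4))] = 0/8 = 0
(Exp terms are combined using exp(i*s)*conj(exp(i*t)) = exp(i*(s-t)), and sums of them are collapsed using the identity that for every m > 1 the m distinct m-th roots of unity sum to 0, e.g. 1 + exp(2*I*pi/3) + exp(-2*I*pi/3) = 0.)
Hence the multiplicities are chi_4: 1. Dimension check: dim(chi_3)*dim(chi_1) = 1*1 = 1 and sum (mult * dim) = 1*1 = 1.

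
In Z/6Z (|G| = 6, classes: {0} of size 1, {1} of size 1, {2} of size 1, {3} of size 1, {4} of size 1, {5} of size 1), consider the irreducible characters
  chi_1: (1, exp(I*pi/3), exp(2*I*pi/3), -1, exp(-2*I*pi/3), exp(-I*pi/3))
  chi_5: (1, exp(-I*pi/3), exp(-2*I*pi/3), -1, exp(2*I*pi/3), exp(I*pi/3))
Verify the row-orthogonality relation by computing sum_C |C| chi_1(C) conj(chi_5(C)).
Sum = 0; so <chi_1, chi_5> = 0 (distinct irreducibles are orthogonal).

Argument: Compute term by term over conjugacy classes (|C| * chi_1(C) * conj(chi_5(C))):
  1*(1)*conj(1) + 1*(exp(I*pi/3))*conj(exp(-I*pi/3)) + 1*(exp(2*I*pi/3))*conj(exp(-2*I*pi/3)) + 1*(-1)*conj(-1) + 1*(exp(-2*I*pi/3))*conj(exp(2*I*pi/3)) + 1*(exp(-I*pi/3))*conj(exp(I*pi/3))
  = (1) + (exp(2*I*pi/3)) + (exp(-2*I*pi/3)) + (1) + (exp(2*I*pi/3)) + (exp(-2*I*pi/3))
  = 0.
(Exp terms are combined using exp(i*s)*conj(exp(i*t)) = exp(i*(s-t)), and sums of them are collapsed using the identity that for every m > 1 the m distinct m-th roots of unity sum to 0, e.g. 1 + exp(2*I*pi/3) + exp(-2*I*pi/3) = 0.)
Dividing by |G| = 6 gives 0/6 = 0, matching the row-orthogonality relation <chi_1, chi_5> = [chi_1 = chi_5].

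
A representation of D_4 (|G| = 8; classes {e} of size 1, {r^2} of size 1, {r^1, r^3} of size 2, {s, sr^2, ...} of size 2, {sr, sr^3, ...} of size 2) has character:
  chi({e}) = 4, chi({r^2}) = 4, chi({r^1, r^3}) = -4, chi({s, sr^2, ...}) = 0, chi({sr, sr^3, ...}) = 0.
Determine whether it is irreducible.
Not irreducible (reducible): <chi, chi> = 8 > 1.

Working: <chi, chi> = (1/|G|) sum_C |C| * |chi(C)|^2 = (1/8)[1*|4|^2 + 1*|4|^2 + 2*|-4|^2 + 2*|0|^2 + 2*|0|^2]
  = (1/8)[(16) + (16) + (32) + (0) + (0)] = 64/8 = 8.
A character is irreducible iff <chi, chi> = 1, so this representation is reducible.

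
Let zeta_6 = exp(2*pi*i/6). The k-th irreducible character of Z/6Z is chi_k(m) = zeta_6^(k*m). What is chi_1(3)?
chi_1(3) = zeta_6^3 = -1

chi_1(3) = zeta_6^(1*3) = zeta_6^3. Since zeta_6^6 = 1, this equals zeta_6^3 = exp(2*pi*i*3/6) = -1.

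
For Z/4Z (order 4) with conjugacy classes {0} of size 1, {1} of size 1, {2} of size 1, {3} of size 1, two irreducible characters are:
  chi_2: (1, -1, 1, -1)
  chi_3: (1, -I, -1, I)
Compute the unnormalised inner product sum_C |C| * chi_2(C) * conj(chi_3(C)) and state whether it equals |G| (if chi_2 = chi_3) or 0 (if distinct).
Sum = 0; so <chi_2, chi_3> = 0 (distinct irreducibles are orthogonal).

Reasoning: Compute term by term over conjugacy classes (|C| * chi_2(C) * conj(chi_3(C))):
  1*(1)*conj(1) + 1*(-1)*conj(-I) + 1*(1)*conj(-1) + 1*(-1)*conj(I)
  = (1) + (-I) + (-1) + (I)
  = 0.
(Exp terms are combined using exp(i*s)*conj(exp(i*t)) = exp(i*(s-t)), and sums of them are collapsed using the identity that for every m > 1 the m distinct m-th roots of unity sum to 0, e.g. 1 + exp(2*I*pi/3) + exp(-2*I*pi/3) = 0.)
Dividing by |G| = 4 gives 0/4 = 0, matching the row-orthogonality relation <chi_2, chi_3> = [chi_2 = chi_3].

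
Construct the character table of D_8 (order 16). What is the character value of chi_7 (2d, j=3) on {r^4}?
Conjugacy classes: {e} of size 1, {r^4} of size 1, {r^1, r^7} of size 2, {r^2, r^6} of size 2, {r^3, r^5} of size 2, {s, sr^2, ...} of size 4, {sr, sr^3, ...} of size 4.
Character table:
  irrep \ class              {e} (size 1)  {r^4} (size 1)  {r^1, r^7} (size 2)  {r^2, r^6} (size 2)  {r^3, r^5} (size 2)  {s, sr^2, ...} (size 4)  {sr, sr^3, ...} (size 4)
  chi_1 (triv)               1             1               1                    1                    1                    1                        1                       
  chi_2 (sign: r->1, s->-1)  1             1               1                    1                    1                    -1                       -1                      
  chi_3 (r->-1, s->1)        1             1               -1                   1                    -1                   1                        -1                      
  chi_4 (r->-1, s->-1)       1             1               -1                   1                    -1                   -1                       1                       
  chi_5 (2d, j=1)            2             -2              sqrt(2)              0                    -sqrt(2)             0                        0                       
  chi_6 (2d, j=2)            2             2               0                    -2                   0                    0                        0                       
  chi_7 (2d, j=3)            2             -2              -sqrt(2)             0                    sqrt(2)              0                        0                       

Spot check: chi_7 (2d, j=3) on {r^4} = -2.

D_8 has order 2*8 = 16 with 7 conjugacy classes, hence 7 irreducibles. Sum of squared dims 1 + 1 + 1 + 1 + 4 + 4 + 4 = 16 = |G|. Linear characters come from the abelianisation; the 2-dimensional irreps have character r^k -> 2*cos(2*pi*j*k/8), reflections -> 0.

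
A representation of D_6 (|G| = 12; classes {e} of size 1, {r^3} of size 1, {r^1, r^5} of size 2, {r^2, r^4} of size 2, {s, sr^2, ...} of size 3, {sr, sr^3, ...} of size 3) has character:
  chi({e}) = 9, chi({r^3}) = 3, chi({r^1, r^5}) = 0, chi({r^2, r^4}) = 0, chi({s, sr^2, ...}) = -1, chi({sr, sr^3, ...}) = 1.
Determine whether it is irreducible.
Not irreducible (reducible): <chi, chi> = 8 > 1.

Justification: <chi, chi> = (1/|G|) sum_C |C| * |chi(C)|^2 = (1/12)[1*|9|^2 + 1*|3|^2 + 2*|0|^2 + 2*|0|^2 + 3*|-1|^2 + 3*|1|^2]
  = (1/12)[(81) + (9) + (0) + (0) + (3) + (3)] = 96/12 = 8.
A character is irreducible iff <chi, chi> = 1, so this representation is reducible.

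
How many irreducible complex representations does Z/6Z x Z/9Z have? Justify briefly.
54

The number of irreducible complex representations of a finite group equals its number of conjugacy classes. Z/6Z x Z/9Z is abelian of order 54, so every element is its own conjugacy class: 54 classes, so Z/6Z x Z/9Z (order 54) has exactly 54 irreducible complex representations.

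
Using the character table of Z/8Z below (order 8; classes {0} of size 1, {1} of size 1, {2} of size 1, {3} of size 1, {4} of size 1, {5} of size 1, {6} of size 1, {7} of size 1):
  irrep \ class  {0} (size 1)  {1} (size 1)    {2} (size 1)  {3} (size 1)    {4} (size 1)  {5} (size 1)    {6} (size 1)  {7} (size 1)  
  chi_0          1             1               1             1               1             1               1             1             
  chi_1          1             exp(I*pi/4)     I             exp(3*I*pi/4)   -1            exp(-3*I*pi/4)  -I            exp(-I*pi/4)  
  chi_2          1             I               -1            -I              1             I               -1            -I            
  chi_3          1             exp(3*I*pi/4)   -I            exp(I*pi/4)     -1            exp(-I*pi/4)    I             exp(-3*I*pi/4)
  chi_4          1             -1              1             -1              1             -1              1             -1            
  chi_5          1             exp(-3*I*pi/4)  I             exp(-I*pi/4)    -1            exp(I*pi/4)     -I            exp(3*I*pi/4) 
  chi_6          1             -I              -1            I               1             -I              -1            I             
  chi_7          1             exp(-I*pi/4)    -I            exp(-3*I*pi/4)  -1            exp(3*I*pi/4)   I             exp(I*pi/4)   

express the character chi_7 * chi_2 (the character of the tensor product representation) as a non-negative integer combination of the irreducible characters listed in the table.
chi_7 tensor chi_2 = chi_1 (all other irreducibles have multiplicity 0).

Argument: The character of a tensor product is the pointwise product (chi_7 * chi_2)(C) = chi_7(C) * chi_2(C):
  {0}: (1)*(1), {1}: (exp(-I*pi/4))*(I), {2}: (-I)*(-1), {3}: (exp(-3*I*pi/4))*(-I), {4}: (-1)*(1), {5}: (exp(3*I*pi/4))*(I), {6}: (I)*(-1), {7}: (exp(I*pi/4))*(-I)
so (chi_7 * chi_2) takes values
  {0} -> 1, {1} -> exp(I*pi/4), {2} -> I, {3} -> -exp(-I*pi/4), {4} -> -1, {5} -> exp(-3*I*pi/4), {6} -> -I, {7} -> -exp(3*I*pi/4).
Now take the inner product of this character with each irreducible chi from the table, <chi_7*chi_2, chi> = (1/8) sum_C |C| (chi_7*chi_2)(C) conj(chi(C)):
  <chi_7*chi_2, chi_0> = (1/8)[1*(1)*conj(1) + 1*(exp(I*pi/4))*conj(1) + 1*(I)*conj(1) + 1*(-exp(-I*pi/4))*conj(1) + 1*(-1)*conj(1) + 1*(exp(-3*I*pi/4))*conj(1) + 1*(-I)*conj(1) + 1*(-exp(3*I*pi/4))*conj(1)]
      = (1/8)[(1) + (exp(I*pi/4)) + (I) + (-exp(-I*pi/4)) + (-1) + (exp(-3*I*pi/4)) + (-I) + (-exp(3*I*pi/4))] = 0/8 = 0
  <chi_7*chi_2, chi_1> = (1/8)[1*(1)*conj(1) + 1*(exp(I*pi/4))*conj(exp(I*pi/4)) + 1*(I)*conj(I) + 1*(-exp(-I*pi/4))*conj(exp(3*I*pi/4)) + 1*(-1)*conj(-1) + 1*(exp(-3*I*pi/4))*conj(exp(-3*I*pi/4)) + 1*(-I)*conj(-I) + 1*(-exp(3*I*pi/4))*conj(exp(-I*pi/4))]
      = (1/8)[(1) + (1) + (1) + (1) + (1) + (1) + (1) + (1)] = 8/8 = 1
  <chi_7*chi_2, chi_2> = (1/8)[1*(1)*conj(1) + 1*(exp(I*pi/4))*conj(I) + 1*(I)*conj(-1) + 1*(-exp(-I*pi/4))*conj(-I) + 1*(-1)*conj(1) + 1*(exp(-3*I*pi/4))*conj(I) + 1*(-I)*conj(-1) + 1*(-exp(3*I*pi/4))*conj(-I)]
      = (1/8)[(1) + (-exp(3*I*pi/4)) + (-I) + (-exp(I*pi/4)) + (-1) + (-exp(-I*pi/4)) + (I) + (-exp(-3*I*pi/4))] = 0/8 = 0
  <chi_7*chi_2, chi_3> = (1/8)[1*(1)*conj(1) + 1*(exp(I*pi/4))*conj(exp(3*I*pi/4)) + 1*(I)*conj(-I) + 1*(-exp(-I*pi/4))*conj(exp(I*pi/4)) + 1*(-1)*conj(-1) + 1*(exp(-3*I*pi/4))*conj(exp(-I*pi/4)) + 1*(-I)*conj(I) + 1*(-exp(3*I*pi/4))*conj(exp(-3*I*pi/4))]
      = (1/8)[(1) + (-I) + (-1) + (I) + (1) + (-I) + (-1) + (I)] = 0/8 = 0
  <chi_7*chi_2, chi_4> = (1/8)[1*(1)*conj(1) + 1*(exp(I*pi/4))*conj(-1) + 1*(I)*conj(1) + 1*(-exp(-I*pi/4))*conj(-1) + 1*(-1)*conj(1) + 1*(exp(-3*I*pi/4))*conj(-1) + 1*(-I)*conj(1) + 1*(-exp(3*I*pi/4))*conj(-1)]
      = (1/8)[(1) + (-exp(I*pi/4)) + (I) + (exp(-I*pi/4)) + (-1) + (-exp(-3*I*pi/4)) + (-I) + (exp(3*I*pi/4))] = 0/8 = 0
  <chi_7*chi_2, chi_5> = (1/8)[1*(1)*conj(1) + 1*(exp(I*pi/4))*conj(exp(-3*I*pi/4)) + 1*(I)*conj(I) + 1*(-exp(-I*pi/4))*conj(exp(-I*pi/4)) + 1*(-1)*conj(-1) + 1*(exp(-3*I*pi/4))*conj(exp(I*pi/4)) + 1*(-I)*conj(-I) + 1*(-exp(3*I*pi/4))*conj(exp(3*I*pi/4))]
      = (1/8)[(1) + (-1) + (1) + (-1) + (1) + (-1) + (1) + (-1)] = 0/8 = 0
  <chi_7*chi_2, chi_6> = (1/8)[1*(1)*conj(1) + 1*(exp(I*pi/4))*conj(-I) + 1*(I)*conj(-1) + 1*(-exp(-I*pi/4))*conj(I) + 1*(-1)*conj(1) + 1*(exp(-3*I*pi/4))*conj(-I) + 1*(-I)*conj(-1) + 1*(-exp(3*I*pi/4))*conj(I)]
      = (1/8)[(1) + (exp(3*I*pi/4)) + (-I) + (exp(I*pi/4)) + (-1) + (exp(-I*pi/4)) + (I) + (exp(-3*I*pi/4))] = 0/8 = 0
  <chi_7*chi_2, chi_7> = (1/8)[1*(1)*conj(1) + 1*(exp(I*pi/4))*conj(exp(-I*pi/4)) + 1*(I)*conj(-I) + 1*(-exp(-I*pi/4))*conj(exp(-3*I*pi/4)) + 1*(-1)*conj(-1) + 1*(exp(-3*I*pi/4))*conj(exp(3*I*pi/4)) + 1*(-I)*conj(I) + 1*(-exp(3*I*pi/4))*conj(exp(I*pi/4))]
      = (1/8)[(1) + (I) + (-1) + (-I) + (1) + (I) + (-1) + (-I)] = 0/8 = 0
(Exp terms are combined using exp(i*s)*conj(exp(i*t)) = exp(i*(s-t)), and sums of them are collapsed using the identity that for every m > 1 the m distinct m-th roots of unity sum to 0, e.g. 1 + exp(2*I*pi/3) + exp(-2*I*pi/3) = 0.)
Hence the multiplicities are chi_1: 1. Dimension check: dim(chi_7)*dim(chi_2) = 1*1 = 1 and sum (mult * dim) = 1*1 = 1.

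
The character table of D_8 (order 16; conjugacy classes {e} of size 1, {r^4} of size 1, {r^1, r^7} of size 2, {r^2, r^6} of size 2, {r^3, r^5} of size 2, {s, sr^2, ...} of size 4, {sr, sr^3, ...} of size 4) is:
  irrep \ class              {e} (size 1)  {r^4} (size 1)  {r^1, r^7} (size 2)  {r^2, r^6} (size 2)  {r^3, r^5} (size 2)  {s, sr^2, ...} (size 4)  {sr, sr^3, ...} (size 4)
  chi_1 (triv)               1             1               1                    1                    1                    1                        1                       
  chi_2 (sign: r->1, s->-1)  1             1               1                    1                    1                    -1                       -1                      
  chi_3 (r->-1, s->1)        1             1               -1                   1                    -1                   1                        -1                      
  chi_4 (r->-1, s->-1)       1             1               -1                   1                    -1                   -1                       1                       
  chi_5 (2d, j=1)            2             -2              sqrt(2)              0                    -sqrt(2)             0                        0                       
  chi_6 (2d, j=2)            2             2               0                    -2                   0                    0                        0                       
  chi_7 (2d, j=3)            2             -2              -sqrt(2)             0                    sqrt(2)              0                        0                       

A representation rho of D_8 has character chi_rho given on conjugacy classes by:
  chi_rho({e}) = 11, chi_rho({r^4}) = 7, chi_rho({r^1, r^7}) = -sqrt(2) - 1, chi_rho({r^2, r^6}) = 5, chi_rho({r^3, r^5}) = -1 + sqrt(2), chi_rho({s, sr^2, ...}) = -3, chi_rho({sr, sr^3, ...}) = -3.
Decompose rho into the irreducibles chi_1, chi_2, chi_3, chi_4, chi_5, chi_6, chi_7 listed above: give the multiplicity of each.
Multiplicities: chi_1: 0, chi_2: 3, chi_3: 2, chi_4: 2, chi_5: 0, chi_6: 1, chi_7: 1.

Solution. Use <chi_rho, chi> = (1/|G|) sum_C |C| * chi_rho(C) * conj(chi(C)) with |G| = 16 for each irreducible chi in the table:
  <chi_rho, chi_1> = (1/16)[1*(11)*conj(1) + 1*(7)*conj(1) + 2*(-sqrt(2) - 1)*conj(1) + 2*(5)*conj(1) + 2*(-1 + sqrt(2))*conj(1) + 4*(-3)*conj(1) + 4*(-3)*conj(1)]
      = (1/16)[(11) + (7) + (-2*sqrt(2) - 2) + (10) + (-2 + 2*sqrt(2)) + (-12) + (-12)] = 0/16 = 0
  <chi_rho, chi_2> = (1/16)[1*(11)*conj(1) + 1*(7)*conj(1) + 2*(-sqrt(2) - 1)*conj(1) + 2*(5)*conj(1) + 2*(-1 + sqrt(2))*conj(1) + 4*(-3)*conj(-1) + 4*(-3)*conj(-1)]
      = (1/16)[(11) + (7) + (-2*sqrt(2) - 2) + (10) + (-2 + 2*sqrt(2)) + (12) + (12)] = 48/16 = 3
  <chi_rho, chi_3> = (1/16)[1*(11)*conj(1) + 1*(7)*conj(1) + 2*(-sqrt(2) - 1)*conj(-1) + 2*(5)*conj(1) + 2*(-1 + sqrt(2))*conj(-1) + 4*(-3)*conj(1) + 4*(-3)*conj(-1)]
      = (1/16)[(11) + (7) + (2 + 2*sqrt(2)) + (10) + (2 - 2*sqrt(2)) + (-12) + (12)] = 32/16 = 2
  <chi_rho, chi_4> = (1/16)[1*(11)*conj(1) + 1*(7)*conj(1) + 2*(-sqrt(2) - 1)*conj(-1) + 2*(5)*conj(1) + 2*(-1 + sqrt(2))*conj(-1) + 4*(-3)*conj(-1) + 4*(-3)*conj(1)]
      = (1/16)[(11) + (7) + (2 + 2*sqrt(2)) + (10) + (2 - 2*sqrt(2)) + (12) + (-12)] = 32/16 = 2
  <chi_rho, chi_5> = (1/16)[1*(11)*conj(2) + 1*(7)*conj(-2) + 2*(-sqrt(2) - 1)*conj(sqrt(2)) + 2*(5)*conj(0) + 2*(-1 + sqrt(2))*conj(-sqrt(2)) + 4*(-3)*conj(0) + 4*(-3)*conj(0)]
      = (1/16)[(22) + (-14) + (-4 - 2*sqrt(2)) + (0) + (-4 + 2*sqrt(2)) + (0) + (0)] = 0/16 = 0
  <chi_rho, chi_6> = (1/16)[1*(11)*conj(2) + 1*(7)*conj(2) + 2*(-sqrt(2) - 1)*conj(0) + 2*(5)*conj(-2) + 2*(-1 + sqrt(2))*conj(0) + 4*(-3)*conj(0) + 4*(-3)*conj(0)]
      = (1/16)[(22) + (14) + (0) + (-20) + (0) + (0) + (0)] = 16/16 = 1
  <chi_rho, chi_7> = (1/16)[1*(11)*conj(2) + 1*(7)*conj(-2) + 2*(-sqrt(2) - 1)*conj(-sqrt(2)) + 2*(5)*conj(0) + 2*(-1 + sqrt(2))*conj(sqrt(2)) + 4*(-3)*conj(0) + 4*(-3)*conj(0)]
      = (1/16)[(22) + (-14) + (2*sqrt(2) + 4) + (0) + (4 - 2*sqrt(2)) + (0) + (0)] = 16/16 = 1
Dimension check: dim(rho) = sum (mult * dim) = 0*1 + 3*1 + 2*1 + 2*1 + 0*2 + 1*2 + 1*2 = 11 = chi_rho(e) = 11.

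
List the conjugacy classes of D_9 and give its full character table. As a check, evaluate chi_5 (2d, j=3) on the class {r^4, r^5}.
Conjugacy classes: {e} of size 1, {r^1, r^8} of size 2, {r^2, r^7} of size 2, {r^3, r^6} of size 2, {r^4, r^5} of size 2, {s, sr, ..., sr^8} of size 9.
Character table:
  irrep \ class              {e} (size 1)  {r^1, r^8} (size 2)  {r^2, r^7} (size 2)  {r^3, r^6} (size 2)  {r^4, r^5} (size 2)  {s, sr, ..., sr^8} (size 9)
  chi_1 (triv)               1             1                    1                    1                    1                    1                          
  chi_2 (sign: r->1, s->-1)  1             1                    1                    1                    1                    -1                         
  chi_3 (2d, j=1)            2             2*cos(2*pi/9)        2*cos(4*pi/9)        -1                   -2*cos(pi/9)         0                          
  chi_4 (2d, j=2)            2             2*cos(4*pi/9)        -2*cos(pi/9)         -1                   2*cos(2*pi/9)        0                          
  chi_5 (2d, j=3)            2             -1                   -1                   2                    -1                   0                          
  chi_6 (2d, j=4)            2             -2*cos(pi/9)         2*cos(2*pi/9)        -1                   2*cos(4*pi/9)        0                          

Spot check: chi_5 (2d, j=3) on {r^4, r^5} = -1.

Argument: D_9 has order 2*9 = 18 with 6 conjugacy classes, hence 6 irreducibles. Sum of squared dims 1 + 1 + 4 + 4 + 4 + 4 = 18 = |G|. Linear characters come from the abelianisation; the 2-dimensional irreps have character r^k -> 2*cos(2*pi*j*k/9), reflections -> 0.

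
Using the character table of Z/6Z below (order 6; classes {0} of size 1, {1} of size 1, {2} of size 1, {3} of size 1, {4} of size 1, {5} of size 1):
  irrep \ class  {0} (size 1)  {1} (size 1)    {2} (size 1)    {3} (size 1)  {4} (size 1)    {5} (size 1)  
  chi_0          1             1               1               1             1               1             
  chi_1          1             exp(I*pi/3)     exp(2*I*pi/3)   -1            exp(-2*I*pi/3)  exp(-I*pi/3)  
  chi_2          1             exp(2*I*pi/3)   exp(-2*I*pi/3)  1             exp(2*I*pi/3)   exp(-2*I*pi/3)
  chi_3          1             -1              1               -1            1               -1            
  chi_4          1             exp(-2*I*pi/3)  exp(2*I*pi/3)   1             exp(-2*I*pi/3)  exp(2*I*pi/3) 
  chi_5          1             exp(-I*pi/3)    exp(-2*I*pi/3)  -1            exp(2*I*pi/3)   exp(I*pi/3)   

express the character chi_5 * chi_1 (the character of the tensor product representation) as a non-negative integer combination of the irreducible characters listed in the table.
chi_5 tensor chi_1 = chi_0 (all other irreducibles have multiplicity 0).

Justification: The character of a tensor product is the pointwise product (chi_5 * chi_1)(C) = chi_5(C) * chi_1(C):
  {0}: (1)*(1), {1}: (exp(-I*pi/3))*(exp(I*pi/3)), {2}: (exp(-2*I*pi/3))*(exp(2*I*pi/3)), {3}: (-1)*(-1), {4}: (exp(2*I*pi/3))*(exp(-2*I*pi/3)), {5}: (exp(I*pi/3))*(exp(-I*pi/3))
so (chi_5 * chi_1) takes values
  {0} -> 1, {1} -> 1, {2} -> 1, {3} -> 1, {4} -> 1, {5} -> 1.
Now take the inner product of this character with each irreducible chi from the table, <chi_5*chi_1, chi> = (1/6) sum_C |C| (chi_5*chi_1)(C) conj(chi(C)):
  <chi_5*chi_1, chi_0> = (1/6)[1*(1)*conj(1) + 1*(1)*conj(1) + 1*(1)*conj(1) + 1*(1)*conj(1) + 1*(1)*conj(1) + 1*(1)*conj(1)]
      = (1/6)[(1) + (1) + (1) + (1) + (1) + (1)] = 6/6 = 1
  <chi_5*chi_1, chi_1> = (1/6)[1*(1)*conj(1) + 1*(1)*conj(exp(I*pi/3)) + 1*(1)*conj(exp(2*I*pi/3)) + 1*(1)*conj(-1) + 1*(1)*conj(exp(-2*I*pi/3)) + 1*(1)*conj(exp(-I*pi/3))]
      = (1/6)[(1) + (exp(-I*pi/3)) + (exp(-2*I*pi/3)) + (-1) + (exp(2*I*pi/3)) + (exp(I*pi/3))] = 0/6 = 0
  <chi_5*chi_1, chi_2> = (1/6)[1*(1)*conj(1) + 1*(1)*conj(exp(2*I*pi/3)) + 1*(1)*conj(exp(-2*I*pi/3)) + 1*(1)*conj(1) + 1*(1)*conj(exp(2*I*pi/3)) + 1*(1)*conj(exp(-2*I*pi/3))]
      = (1/6)[(1) + (exp(-2*I*pi/3)) + (exp(2*I*pi/3)) + (1) + (exp(-2*I*pi/3)) + (exp(2*I*pi/3))] = 0/6 = 0
  <chi_5*chi_1, chi_3> = (1/6)[1*(1)*conj(1) + 1*(1)*conj(-1) + 1*(1)*conj(1) + 1*(1)*conj(-1) + 1*(1)*conj(1) + 1*(1)*conj(-1)]
      = (1/6)[(1) + (-1) + (1) + (-1) + (1) + (-1)] = 0/6 = 0
  <chi_5*chi_1, chi_4> = (1/6)[1*(1)*conj(1) + 1*(1)*conj(exp(-2*I*pi/3)) + 1*(1)*conj(exp(2*I*pi/3)) + 1*(1)*conj(1) + 1*(1)*conj(exp(-2*I*pi/3)) + 1*(1)*conj(exp(2*I*pi/3))]
      = (1/6)[(1) + (exp(2*I*pi/3)) + (exp(-2*I*pi/3)) + (1) + (exp(2*I*pi/3)) + (exp(-2*I*pi/3))] = 0/6 = 0
  <chi_5*chi_1, chi_5> = (1/6)[1*(1)*conj(1) + 1*(1)*conj(exp(-I*pi/3)) + 1*(1)*conj(exp(-2*I*pi/3)) + 1*(1)*conj(-1) + 1*(1)*conj(exp(2*I*pi/3)) + 1*(1)*conj(exp(I*pi/3))]
      = (1/6)[(1) + (exp(I*pi/3)) + (exp(2*I*pi/3)) + (-1) + (exp(-2*I*pi/3)) + (exp(-I*pi/3))] = 0/6 = 0
(Exp terms are combined using exp(i*s)*conj(exp(i*t)) = exp(i*(s-t)), and sums of them are collapsed using the identity that for every m > 1 the m distinct m-th roots of unity sum to 0, e.g. 1 + exp(2*I*pi/3) + exp(-2*I*pi/3) = 0.)
Hence the multiplicities are chi_0: 1. Dimension check: dim(chi_5)*dim(chi_1) = 1*1 = 1 and sum (mult * dim) = 1*1 = 1.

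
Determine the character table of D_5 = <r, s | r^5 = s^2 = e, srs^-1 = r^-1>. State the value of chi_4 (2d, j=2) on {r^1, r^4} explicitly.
Conjugacy classes: {e} of size 1, {r^1, r^4} of size 2, {r^2, r^3} of size 2, {s, sr, ..., sr^4} of size 5.
Character table:
  irrep \ class              {e} (size 1)  {r^1, r^4} (size 2)  {r^2, r^3} (size 2)  {s, sr, ..., sr^4} (size 5)
  chi_1 (triv)               1             1                    1                    1                          
  chi_2 (sign: r->1, s->-1)  1             1                    1                    -1                         
  chi_3 (2d, j=1)            2             -1/2 + sqrt(5)/2     -sqrt(5)/2 - 1/2     0                          
  chi_4 (2d, j=2)            2             -sqrt(5)/2 - 1/2     -1/2 + sqrt(5)/2     0                          

Spot check: chi_4 (2d, j=2) on {r^1, r^4} = -sqrt(5)/2 - 1/2.

Proof sketch: D_5 has order 2*5 = 10 with 4 conjugacy classes, hence 4 irreducibles. Sum of squared dims 1 + 1 + 4 + 4 = 10 = |G|. Linear characters come from the abelianisation; the 2-dimensional irreps have character r^k -> 2*cos(2*pi*j*k/5), reflections -> 0.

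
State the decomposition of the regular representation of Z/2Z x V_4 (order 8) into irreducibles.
Each irreducible V_i of dimension d_i appears with multiplicity d_i, i.e. rho_reg = (direct sum over all irreducibles V_i) d_i V_i. The irreducible dimensions for Z/2Z x V_4 are 1, 1, 1, 1, 1, 1, 1, 1: 8 irreducibles of dimension 1, each with multiplicity 1. Total dimension 8*1*1 = 8 = |G|.

Why: General theorem: in the regular representation of a finite group G, each irreducible appears with multiplicity equal to its dimension. Check: dim(rho_reg) = sum d_i^2 = 1 + 1 + 1 + 1 + 1 + 1 + 1 + 1 = 8 = |G|.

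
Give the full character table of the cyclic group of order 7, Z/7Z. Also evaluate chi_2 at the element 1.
Character table of Z/7Z (irreps indexed chi_0,...,chi_6 with chi_k(m) = zeta_7^(k*m), zeta_7 = exp(2*pi*i/7)):
  irrep \ class  {0} (size 1)  {1} (size 1)    {2} (size 1)    {3} (size 1)    {4} (size 1)    {5} (size 1)    {6} (size 1)  
  chi_0          1             1               1               1               1               1               1             
  chi_1          1             exp(2*I*pi/7)   exp(4*I*pi/7)   exp(6*I*pi/7)   exp(-6*I*pi/7)  exp(-4*I*pi/7)  exp(-2*I*pi/7)
  chi_2          1             exp(4*I*pi/7)   exp(-6*I*pi/7)  exp(-2*I*pi/7)  exp(2*I*pi/7)   exp(6*I*pi/7)   exp(-4*I*pi/7)
  chi_3          1             exp(6*I*pi/7)   exp(-2*I*pi/7)  exp(4*I*pi/7)   exp(-4*I*pi/7)  exp(2*I*pi/7)   exp(-6*I*pi/7)
  chi_4          1             exp(-6*I*pi/7)  exp(2*I*pi/7)   exp(-4*I*pi/7)  exp(4*I*pi/7)   exp(-2*I*pi/7)  exp(6*I*pi/7) 
  chi_5          1             exp(-4*I*pi/7)  exp(6*I*pi/7)   exp(2*I*pi/7)   exp(-2*I*pi/7)  exp(-6*I*pi/7)  exp(4*I*pi/7) 
  chi_6          1             exp(-2*I*pi/7)  exp(-4*I*pi/7)  exp(-6*I*pi/7)  exp(6*I*pi/7)   exp(4*I*pi/7)   exp(2*I*pi/7) 

Spot check: chi_2(1) = zeta_7^(2*1) = zeta_7^2 = exp(4*I*pi/7).

Derivation: Z/7Z is abelian, so all 7 irreducible complex representations are 1-dimensional. They are given by chi_k(m) = zeta_7^(k*m) for k = 0,...,6. Row orthogonality: sum_m chi_k(m) conj(chi_l(m)) = 7 * [k = l].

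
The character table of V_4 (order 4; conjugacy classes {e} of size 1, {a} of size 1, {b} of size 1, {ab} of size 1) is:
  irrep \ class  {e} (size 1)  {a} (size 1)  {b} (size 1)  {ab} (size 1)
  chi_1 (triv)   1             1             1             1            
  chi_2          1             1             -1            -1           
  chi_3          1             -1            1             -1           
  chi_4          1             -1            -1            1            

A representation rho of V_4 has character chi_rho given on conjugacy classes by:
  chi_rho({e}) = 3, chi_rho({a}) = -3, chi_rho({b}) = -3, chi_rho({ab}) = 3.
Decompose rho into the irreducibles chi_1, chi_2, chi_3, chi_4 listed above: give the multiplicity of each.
Multiplicities: chi_1: 0, chi_2: 0, chi_3: 0, chi_4: 3.

Working: Use <chi_rho, chi> = (1/|G|) sum_C |C| * chi_rho(C) * conj(chi(C)) with |G| = 4 for each irreducible chi in the table:
  <chi_rho, chi_1> = (1/4)[1*(3)*conj(1) + 1*(-3)*conj(1) + 1*(-3)*conj(1) + 1*(3)*conj(1)]
      = (1/4)[(3) + (-3) + (-3) + (3)] = 0/4 = 0
  <chi_rho, chi_2> = (1/4)[1*(3)*conj(1) + 1*(-3)*conj(1) + 1*(-3)*conj(-1) + 1*(3)*conj(-1)]
      = (1/4)[(3) + (-3) + (3) + (-3)] = 0/4 = 0
  <chi_rho, chi_3> = (1/4)[1*(3)*conj(1) + 1*(-3)*conj(-1) + 1*(-3)*conj(1) + 1*(3)*conj(-1)]
      = (1/4)[(3) + (3) + (-3) + (-3)] = 0/4 = 0
  <chi_rho, chi_4> = (1/4)[1*(3)*conj(1) + 1*(-3)*conj(-1) + 1*(-3)*conj(-1) + 1*(3)*conj(1)]
      = (1/4)[(3) + (3) + (3) + (3)] = 12/4 = 3
Dimension check: dim(rho) = sum (mult * dim) = 0*1 + 0*1 + 0*1 + 3*1 = 3 = chi_rho(e) = 3.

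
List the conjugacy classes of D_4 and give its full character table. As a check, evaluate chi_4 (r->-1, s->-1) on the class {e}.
Conjugacy classes: {e} of size 1, {r^2} of size 1, {r^1, r^3} of size 2, {s, sr^2, ...} of size 2, {sr, sr^3, ...} of size 2.
Character table:
  irrep \ class              {e} (size 1)  {r^2} (size 1)  {r^1, r^3} (size 2)  {s, sr^2, ...} (size 2)  {sr, sr^3, ...} (size 2)
  chi_1 (triv)               1             1               1                    1                        1                       
  chi_2 (sign: r->1, s->-1)  1             1               1                    -1                       -1                      
  chi_3 (r->-1, s->1)        1             1               -1                   1                        -1                      
  chi_4 (r->-1, s->-1)       1             1               -1                   -1                       1                       
  chi_5 (2d, j=1)            2             -2              0                    0                        0                       

Spot check: chi_4 (r->-1, s->-1) on {e} = 1.

Explanation: D_4 has order 2*4 = 8 with 5 conjugacy classes, hence 5 irreducibles. Sum of squared dims 1 + 1 + 1 + 1 + 4 = 8 = |G|. Linear characters come from the abelianisation; the 2-dimensional irreps have character r^k -> 2*cos(2*pi*j*k/4), reflections -> 0.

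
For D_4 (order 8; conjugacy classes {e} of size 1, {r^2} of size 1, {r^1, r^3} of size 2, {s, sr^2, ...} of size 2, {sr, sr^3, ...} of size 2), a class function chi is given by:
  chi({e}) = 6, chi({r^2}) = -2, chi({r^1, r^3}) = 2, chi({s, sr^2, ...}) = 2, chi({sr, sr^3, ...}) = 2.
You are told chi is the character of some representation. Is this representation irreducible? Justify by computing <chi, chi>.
Not irreducible (reducible): <chi, chi> = 8 > 1.

Argument: <chi, chi> = (1/|G|) sum_C |C| * |chi(C)|^2 = (1/8)[1*|6|^2 + 1*|-2|^2 + 2*|2|^2 + 2*|2|^2 + 2*|2|^2]
  = (1/8)[(36) + (4) + (8) + (8) + (8)] = 64/8 = 8.
A character is irreducible iff <chi, chi> = 1, so this representation is reducible.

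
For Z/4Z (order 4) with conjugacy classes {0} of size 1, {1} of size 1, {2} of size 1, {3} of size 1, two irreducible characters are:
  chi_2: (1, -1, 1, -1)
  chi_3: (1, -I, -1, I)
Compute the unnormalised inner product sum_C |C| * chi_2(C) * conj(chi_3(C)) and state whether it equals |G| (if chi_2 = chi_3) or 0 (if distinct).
Sum = 0; so <chi_2, chi_3> = 0 (distinct irreducibles are orthogonal).

Proof sketch: Compute term by term over conjugacy classes (|C| * chi_2(C) * conj(chi_3(C))):
  1*(1)*conj(1) + 1*(-1)*conj(-I) + 1*(1)*conj(-1) + 1*(-1)*conj(I)
  = (1) + (-I) + (-1) + (I)
  = 0.
(Exp terms are combined using exp(i*s)*conj(exp(i*t)) = exp(i*(s-t)), and sums of them are collapsed using the identity that for every m > 1 the m distinct m-th roots of unity sum to 0, e.g. 1 + exp(2*I*pi/3) + exp(-2*I*pi/3) = 0.)
Dividing by |G| = 4 gives 0/4 = 0, matching the row-orthogonality relation <chi_2, chi_3> = [chi_2 = chi_3].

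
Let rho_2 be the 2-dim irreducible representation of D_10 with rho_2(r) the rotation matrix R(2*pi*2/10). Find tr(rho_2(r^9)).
chi_{rho_2}(r^9) = 2*cos(2*pi*2*9/10) = -1/2 + sqrt(5)/2

Solution. rho_2(r^9) is rotation by angle 2*pi*2*9/10, whose trace is 2*cos(2*pi*2*9/10) = -1/2 + sqrt(5)/2.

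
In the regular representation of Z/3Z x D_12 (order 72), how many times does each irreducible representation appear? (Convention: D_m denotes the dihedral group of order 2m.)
Each irreducible V_i of dimension d_i appears with multiplicity d_i, i.e. rho_reg = (direct sum over all irreducibles V_i) d_i V_i. The irreducible dimensions for Z/3Z x D_12 are 1, 1, 1, 1, 1, 1, 1, 1, 1, 1, 1, 1, 2, 2, 2, 2, 2, 2, 2, 2, 2, 2, 2, 2, 2, 2, 2: 12 irreducibles of dimension 1, each with multiplicity 1; 15 irreducibles of dimension 2, each with multiplicity 2. Total dimension 12*1*1 + 15*2*2 = 72 = |G|.

Working: General theorem: in the regular representation of a finite group G, each irreducible appears with multiplicity equal to its dimension. Check: dim(rho_reg) = sum d_i^2 = 1 + 1 + 1 + 1 + 1 + 1 + 1 + 1 + 1 + 1 + 1 + 1 + 4 + 4 + 4 + 4 + 4 + 4 + 4 + 4 + 4 + 4 + 4 + 4 + 4 + 4 + 4 = 72 = |G|.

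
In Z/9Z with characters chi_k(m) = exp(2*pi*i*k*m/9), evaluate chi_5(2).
chi_5(2) = zeta_9^10 = exp(2*I*pi/9)

chi_5(2) = zeta_9^(5*2) = zeta_9^10. Since zeta_9^9 = 1, this equals zeta_9^1 = exp(2*pi*i*1/9) = exp(2*I*pi/9).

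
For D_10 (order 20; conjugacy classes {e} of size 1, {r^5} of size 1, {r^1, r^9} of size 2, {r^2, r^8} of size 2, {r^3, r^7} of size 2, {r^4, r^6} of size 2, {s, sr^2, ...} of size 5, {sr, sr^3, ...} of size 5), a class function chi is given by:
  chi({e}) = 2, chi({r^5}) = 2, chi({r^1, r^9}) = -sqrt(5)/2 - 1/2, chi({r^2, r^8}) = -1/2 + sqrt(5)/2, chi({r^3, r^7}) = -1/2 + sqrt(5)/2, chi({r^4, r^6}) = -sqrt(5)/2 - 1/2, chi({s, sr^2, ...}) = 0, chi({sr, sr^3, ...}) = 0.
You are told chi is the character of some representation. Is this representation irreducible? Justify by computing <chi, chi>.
Irreducible: <chi, chi> = 1.

Details: <chi, chi> = (1/|G|) sum_C |C| * |chi(C)|^2 = (1/20)[1*|2|^2 + 1*|2|^2 + 2*|-sqrt(5)/2 - 1/2|^2 + 2*|-1/2 + sqrt(5)/2|^2 + 2*|-1/2 + sqrt(5)/2|^2 + 2*|-sqrt(5)/2 - 1/2|^2 + 5*|0|^2 + 5*|0|^2]
  = (1/20)[(4) + (4) + (sqrt(5) + 3) + (3 - sqrt(5)) + (3 - sqrt(5)) + (sqrt(5) + 3) + (0) + (0)] = 20/20 = 1.
A character is irreducible iff <chi, chi> = 1, so this representation is irreducible.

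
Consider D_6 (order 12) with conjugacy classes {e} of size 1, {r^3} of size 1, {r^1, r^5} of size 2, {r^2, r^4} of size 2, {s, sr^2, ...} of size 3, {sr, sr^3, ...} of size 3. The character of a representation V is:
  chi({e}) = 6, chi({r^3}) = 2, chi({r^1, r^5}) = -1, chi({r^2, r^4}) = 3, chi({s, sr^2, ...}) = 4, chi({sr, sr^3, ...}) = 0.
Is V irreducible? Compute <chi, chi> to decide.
Not irreducible (reducible): <chi, chi> = 9 > 1.

Why: <chi, chi> = (1/|G|) sum_C |C| * |chi(C)|^2 = (1/12)[1*|6|^2 + 1*|2|^2 + 2*|-1|^2 + 2*|3|^2 + 3*|4|^2 + 3*|0|^2]
  = (1/12)[(36) + (4) + (2) + (18) + (48) + (0)] = 108/12 = 9.
A character is irreducible iff <chi, chi> = 1, so this representation is reducible.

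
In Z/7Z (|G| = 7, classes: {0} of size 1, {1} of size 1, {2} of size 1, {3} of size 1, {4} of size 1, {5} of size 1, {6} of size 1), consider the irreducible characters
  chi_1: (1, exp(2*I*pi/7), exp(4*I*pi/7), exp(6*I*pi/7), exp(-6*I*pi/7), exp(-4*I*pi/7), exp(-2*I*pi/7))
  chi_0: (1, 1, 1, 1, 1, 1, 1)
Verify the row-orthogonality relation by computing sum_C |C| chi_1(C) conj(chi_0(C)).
Sum = 0; so <chi_1, chi_0> = 0 (distinct irreducibles are orthogonal).

Justification: Compute term by term over conjugacy classes (|C| * chi_1(C) * conj(chi_0(C))):
  1*(1)*conj(1) + 1*(exp(2*I*pi/7))*conj(1) + 1*(exp(4*I*pi/7))*conj(1) + 1*(exp(6*I*pi/7))*conj(1) + 1*(exp(-6*I*pi/7))*conj(1) + 1*(exp(-4*I*pi/7))*conj(1) + 1*(exp(-2*I*pi/7))*conj(1)
  = (1) + (exp(2*I*pi/7)) + (exp(4*I*pi/7)) + (exp(6*I*pi/7)) + (exp(-6*I*pi/7)) + (exp(-4*I*pi/7)) + (exp(-2*I*pi/7))
  = 0.
(Exp terms are combined using exp(i*s)*conj(exp(i*t)) = exp(i*(s-t)), and sums of them are collapsed using the identity that for every m > 1 the m distinct m-th roots of unity sum to 0, e.g. 1 + exp(2*I*pi/3) + exp(-2*I*pi/3) = 0.)
Dividing by |G| = 7 gives 0/7 = 0, matching the row-orthogonality relation <chi_1, chi_0> = [chi_1 = chi_0].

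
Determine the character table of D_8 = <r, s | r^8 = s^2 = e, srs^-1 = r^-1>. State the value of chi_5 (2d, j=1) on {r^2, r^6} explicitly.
Conjugacy classes: {e} of size 1, {r^4} of size 1, {r^1, r^7} of size 2, {r^2, r^6} of size 2, {r^3, r^5} of size 2, {s, sr^2, ...} of size 4, {sr, sr^3, ...} of size 4.
Character table:
  irrep \ class              {e} (size 1)  {r^4} (size 1)  {r^1, r^7} (size 2)  {r^2, r^6} (size 2)  {r^3, r^5} (size 2)  {s, sr^2, ...} (size 4)  {sr, sr^3, ...} (size 4)
  chi_1 (triv)               1             1               1                    1                    1                    1                        1                       
  chi_2 (sign: r->1, s->-1)  1             1               1                    1                    1                    -1                       -1                      
  chi_3 (r->-1, s->1)        1             1               -1                   1                    -1                   1                        -1                      
  chi_4 (r->-1, s->-1)       1             1               -1                   1                    -1                   -1                       1                       
  chi_5 (2d, j=1)            2             -2              sqrt(2)              0                    -sqrt(2)             0                        0                       
  chi_6 (2d, j=2)            2             2               0                    -2                   0                    0                        0                       
  chi_7 (2d, j=3)            2             -2              -sqrt(2)             0                    sqrt(2)              0                        0                       

Spot check: chi_5 (2d, j=1) on {r^2, r^6} = 0.

Proof sketch: D_8 has order 2*8 = 16 with 7 conjugacy classes, hence 7 irreducibles. Sum of squared dims 1 + 1 + 1 + 1 + 4 + 4 + 4 = 16 = |G|. Linear characters come from the abelianisation; the 2-dimensional irreps have character r^k -> 2*cos(2*pi*j*k/8), reflections -> 0.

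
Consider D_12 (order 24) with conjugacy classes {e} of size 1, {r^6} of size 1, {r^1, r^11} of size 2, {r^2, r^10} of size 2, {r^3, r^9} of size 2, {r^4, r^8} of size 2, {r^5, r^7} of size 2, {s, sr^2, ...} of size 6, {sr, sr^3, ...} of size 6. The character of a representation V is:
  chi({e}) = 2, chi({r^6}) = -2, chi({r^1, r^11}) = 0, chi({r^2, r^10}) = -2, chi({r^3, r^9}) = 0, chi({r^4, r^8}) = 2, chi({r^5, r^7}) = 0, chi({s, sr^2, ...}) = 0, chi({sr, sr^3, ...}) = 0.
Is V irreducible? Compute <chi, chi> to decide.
Irreducible: <chi, chi> = 1.

<chi, chi> = (1/|G|) sum_C |C| * |chi(C)|^2 = (1/24)[1*|2|^2 + 1*|-2|^2 + 2*|0|^2 + 2*|-2|^2 + 2*|0|^2 + 2*|2|^2 + 2*|0|^2 + 6*|0|^2 + 6*|0|^2]
  = (1/24)[(4) + (4) + (0) + (8) + (0) + (8) + (0) + (0) + (0)] = 24/24 = 1.
A character is irreducible iff <chi, chi> = 1, so this representation is irreducible.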